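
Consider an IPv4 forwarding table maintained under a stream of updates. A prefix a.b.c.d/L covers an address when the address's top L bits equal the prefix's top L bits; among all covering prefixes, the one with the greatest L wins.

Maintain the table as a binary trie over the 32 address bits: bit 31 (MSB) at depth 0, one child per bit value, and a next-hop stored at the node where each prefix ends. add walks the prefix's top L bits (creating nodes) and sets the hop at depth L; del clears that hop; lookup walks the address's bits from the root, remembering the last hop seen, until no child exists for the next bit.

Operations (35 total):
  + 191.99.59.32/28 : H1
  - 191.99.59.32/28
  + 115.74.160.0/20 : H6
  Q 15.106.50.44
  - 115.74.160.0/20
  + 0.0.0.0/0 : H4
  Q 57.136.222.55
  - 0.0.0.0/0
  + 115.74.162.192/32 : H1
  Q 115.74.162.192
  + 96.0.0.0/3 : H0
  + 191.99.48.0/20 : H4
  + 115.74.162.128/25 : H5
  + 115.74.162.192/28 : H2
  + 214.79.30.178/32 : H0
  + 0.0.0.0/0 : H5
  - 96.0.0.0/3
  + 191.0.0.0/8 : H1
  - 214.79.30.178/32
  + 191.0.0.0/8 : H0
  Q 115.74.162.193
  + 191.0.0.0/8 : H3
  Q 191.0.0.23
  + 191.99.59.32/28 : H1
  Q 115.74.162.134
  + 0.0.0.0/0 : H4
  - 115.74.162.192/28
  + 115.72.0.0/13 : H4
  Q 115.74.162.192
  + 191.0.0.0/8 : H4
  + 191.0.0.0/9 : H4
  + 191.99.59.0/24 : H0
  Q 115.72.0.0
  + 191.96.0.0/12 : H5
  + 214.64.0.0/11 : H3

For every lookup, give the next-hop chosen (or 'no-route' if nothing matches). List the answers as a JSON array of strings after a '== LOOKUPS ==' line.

Process each operation:
  + 191.99.59.32/28 (H1) depth=28
  del 191.99.59.32/28 (clear depth 28)
  + 115.74.160.0/20 (H6) depth=20
  ? 15.106.50.44  path d0:-→d1:-  best=no-route
  del 115.74.160.0/20 (clear depth 20)
  + 0.0.0.0/0 (H4) depth=0
  ? 57.136.222.55  path d0:H4→d1:-  best=H4
  del 0.0.0.0/0 (clear depth 0)
  + 115.74.162.192/32 (H1) depth=32
  ? 115.74.162.192  path d0:-→d1:-→d2:-→d3:-→d4:-→d5:-→d6:-→d7:-→d8:-→d9:-→d10:-→d11:-→d12:-→d13:-→d14:-→d15:-→d16:-→d17:-→d18:-→d19:-→d20:-→d21:-→d22:-→d23:-→d24:-→d25:-→d26:-→d27:-→d28:-→d29:-→d30:-→d31:-→d32:H1  best=H1
  + 96.0.0.0/3 (H0) depth=3
  + 191.99.48.0/20 (H4) depth=20
  + 115.74.162.128/25 (H5) depth=25
  + 115.74.162.192/28 (H2) depth=28
  + 214.79.30.178/32 (H0) depth=32
  + 0.0.0.0/0 (H5) depth=0
  del 96.0.0.0/3 (clear depth 3)
  + 191.0.0.0/8 (H1) depth=8
  del 214.79.30.178/32 (clear depth 32)
  + 191.0.0.0/8 (H0) depth=8
  ? 115.74.162.193  path d0:H5→d1:-→d2:-→d3:-→d4:-→d5:-→d6:-→d7:-→d8:-→d9:-→d10:-→d11:-→d12:-→d13:-→d14:-→d15:-→d16:-→d17:-→d18:-→d19:-→d20:-→d21:-→d22:-→d23:-→d24:-→d25:H5→d26:-→d27:-→d28:H2→d29:-→d30:-→d31:-  best=H2
  + 191.0.0.0/8 (H3) depth=8
  ? 191.0.0.23  path d0:H5→d1:-→d2:-→d3:-→d4:-→d5:-→d6:-→d7:-→d8:H3→d9:-  best=H3
  + 191.99.59.32/28 (H1) depth=28
  ? 115.74.162.134  path d0:H5→d1:-→d2:-→d3:-→d4:-→d5:-→d6:-→d7:-→d8:-→d9:-→d10:-→d11:-→d12:-→d13:-→d14:-→d15:-→d16:-→d17:-→d18:-→d19:-→d20:-→d21:-→d22:-→d23:-→d24:-→d25:H5  best=H5
  + 0.0.0.0/0 (H4) depth=0
  del 115.74.162.192/28 (clear depth 28)
  + 115.72.0.0/13 (H4) depth=13
  ? 115.74.162.192  path d0:H4→d1:-→d2:-→d3:-→d4:-→d5:-→d6:-→d7:-→d8:-→d9:-→d10:-→d11:-→d12:-→d13:H4→d14:-→d15:-→d16:-→d17:-→d18:-→d19:-→d20:-→d21:-→d22:-→d23:-→d24:-→d25:H5→d26:-→d27:-→d28:-→d29:-→d30:-→d31:-→d32:H1  best=H1
  + 191.0.0.0/8 (H4) depth=8
  + 191.0.0.0/9 (H4) depth=9
  + 191.99.59.0/24 (H0) depth=24
  ? 115.72.0.0  path d0:H4→d1:-→d2:-→d3:-→d4:-→d5:-→d6:-→d7:-→d8:-→d9:-→d10:-→d11:-→d12:-→d13:H4→d14:-  best=H4
  + 191.96.0.0/12 (H5) depth=12
  + 214.64.0.0/11 (H3) depth=11

== LOOKUPS ==
["no-route","H4","H1","H2","H3","H5","H1","H4"]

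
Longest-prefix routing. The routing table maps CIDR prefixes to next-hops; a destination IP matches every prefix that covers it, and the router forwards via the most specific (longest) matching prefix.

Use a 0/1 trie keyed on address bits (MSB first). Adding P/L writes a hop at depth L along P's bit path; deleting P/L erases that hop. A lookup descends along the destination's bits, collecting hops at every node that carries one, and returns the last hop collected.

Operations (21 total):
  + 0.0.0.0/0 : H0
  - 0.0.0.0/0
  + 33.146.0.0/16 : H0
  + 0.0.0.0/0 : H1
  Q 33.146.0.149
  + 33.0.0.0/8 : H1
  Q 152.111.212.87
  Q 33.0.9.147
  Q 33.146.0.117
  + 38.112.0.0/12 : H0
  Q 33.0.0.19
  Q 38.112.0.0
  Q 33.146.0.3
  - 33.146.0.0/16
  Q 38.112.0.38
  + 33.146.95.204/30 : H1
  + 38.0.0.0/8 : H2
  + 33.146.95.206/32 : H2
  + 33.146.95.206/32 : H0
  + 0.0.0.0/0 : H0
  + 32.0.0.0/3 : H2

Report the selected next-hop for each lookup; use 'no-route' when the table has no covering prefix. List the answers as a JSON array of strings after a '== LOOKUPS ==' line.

Apply in order:
  + 0.0.0.0/0 (H0) depth=0
  del 0.0.0.0/0 (clear depth 0)
  + 33.146.0.0/16 (H0) depth=16
  + 0.0.0.0/0 (H1) depth=0
  Q 33.146.0.149: descend 0010000110010010 ; hops seen [H1,H0] ; pick H0
  + 33.0.0.0/8 (H1) depth=8
  Q 152.111.212.87: descend ε ; hops seen [H1] ; pick H1
  Q 33.0.9.147: descend 00100001 ; hops seen [H1,H1] ; pick H1
  Q 33.146.0.117: descend 0010000110010010 ; hops seen [H1,H1,H0] ; pick H0
  + 38.112.0.0/12 (H0) depth=12
  Q 33.0.0.19: descend 00100001 ; hops seen [H1,H1] ; pick H1
  Q 38.112.0.0: descend 001001100111 ; hops seen [H1,H0] ; pick H0
  Q 33.146.0.3: descend 0010000110010010 ; hops seen [H1,H1,H0] ; pick H0
  del 33.146.0.0/16 (clear depth 16)
  Q 38.112.0.38: descend 001001100111 ; hops seen [H1,H0] ; pick H0
  + 33.146.95.204/30 (H1) depth=30
  + 38.0.0.0/8 (H2) depth=8
  + 33.146.95.206/32 (H2) depth=32
  + 33.146.95.206/32 (H0) depth=32
  + 0.0.0.0/0 (H0) depth=0
  + 32.0.0.0/3 (H2) depth=3

== LOOKUPS ==
["H0","H1","H1","H0","H1","H0","H0","H0"]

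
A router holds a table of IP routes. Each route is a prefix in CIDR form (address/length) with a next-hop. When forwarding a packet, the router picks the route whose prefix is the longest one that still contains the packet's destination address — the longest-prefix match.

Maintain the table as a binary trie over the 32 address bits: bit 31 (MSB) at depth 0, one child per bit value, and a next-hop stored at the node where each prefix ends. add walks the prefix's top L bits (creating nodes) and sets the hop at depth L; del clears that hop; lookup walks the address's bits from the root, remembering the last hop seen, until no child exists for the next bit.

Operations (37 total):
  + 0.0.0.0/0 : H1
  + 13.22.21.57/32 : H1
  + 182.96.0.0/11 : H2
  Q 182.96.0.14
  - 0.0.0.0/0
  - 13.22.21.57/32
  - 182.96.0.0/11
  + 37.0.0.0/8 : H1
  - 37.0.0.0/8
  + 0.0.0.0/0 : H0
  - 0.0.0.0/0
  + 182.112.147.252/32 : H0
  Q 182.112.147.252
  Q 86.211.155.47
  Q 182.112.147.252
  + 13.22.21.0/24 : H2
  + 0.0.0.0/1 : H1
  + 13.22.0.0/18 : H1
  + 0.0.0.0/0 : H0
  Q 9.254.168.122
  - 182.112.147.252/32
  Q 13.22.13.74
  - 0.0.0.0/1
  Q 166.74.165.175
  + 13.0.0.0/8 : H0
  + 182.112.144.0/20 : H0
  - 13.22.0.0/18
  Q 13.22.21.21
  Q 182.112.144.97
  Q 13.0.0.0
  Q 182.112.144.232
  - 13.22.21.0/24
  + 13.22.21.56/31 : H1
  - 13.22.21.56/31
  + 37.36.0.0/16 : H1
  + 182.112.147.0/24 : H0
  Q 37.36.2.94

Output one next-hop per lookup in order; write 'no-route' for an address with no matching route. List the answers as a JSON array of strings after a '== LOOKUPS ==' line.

Process each operation:
  add 0.0.0.0/0 -> H1 at depth 0
  add 13.22.21.57/32 -> H1 at depth 32
  add 182.96.0.0/11 -> H2 at depth 11
  Q 182.96.0.14: descend 10110110011 ; hops seen [H1,H2] ; pick H2
  del 0.0.0.0/0 (clear depth 0)
  del 13.22.21.57/32 (clear depth 32)
  del 182.96.0.0/11 (clear depth 11)
  add 37.0.0.0/8 -> H1 at depth 8
  del 37.0.0.0/8 (clear depth 8)
  add 0.0.0.0/0 -> H0 at depth 0
  del 0.0.0.0/0 (clear depth 0)
  add 182.112.147.252/32 -> H0 at depth 32
  Q 182.112.147.252: descend 10110110011100001001001111111100 ; hops seen [H0] ; pick H0
  Q 86.211.155.47: descend 0 ; hops seen [∅] ; pick no-route
  Q 182.112.147.252: descend 10110110011100001001001111111100 ; hops seen [H0] ; pick H0
  add 13.22.21.0/24 -> H2 at depth 24
  add 0.0.0.0/1 -> H1 at depth 1
  add 13.22.0.0/18 -> H1 at depth 18
  add 0.0.0.0/0 -> H0 at depth 0
  Q 9.254.168.122: descend 00001 ; hops seen [H0,H1] ; pick H1
  del 182.112.147.252/32 (clear depth 32)
  Q 13.22.13.74: descend 0000110100010110000 ; hops seen [H0,H1,H1] ; pick H1
  del 0.0.0.0/1 (clear depth 1)
  Q 166.74.165.175: descend 101 ; hops seen [H0] ; pick H0
  add 13.0.0.0/8 -> H0 at depth 8
  add 182.112.144.0/20 -> H0 at depth 20
  del 13.22.0.0/18 (clear depth 18)
  Q 13.22.21.21: descend 00001101000101100001010100 ; hops seen [H0,H0,H2] ; pick H2
  Q 182.112.144.97: descend 1011011001110000100100 ; hops seen [H0,H0] ; pick H0
  Q 13.0.0.0: descend 00001101000 ; hops seen [H0,H0] ; pick H0
  Q 182.112.144.232: descend 1011011001110000100100 ; hops seen [H0,H0] ; pick H0
  del 13.22.21.0/24 (clear depth 24)
  add 13.22.21.56/31 -> H1 at depth 31
  del 13.22.21.56/31 (clear depth 31)
  add 37.36.0.0/16 -> H1 at depth 16
  add 182.112.147.0/24 -> H0 at depth 24
  Q 37.36.2.94: descend 0010010100100100 ; hops seen [H0,H1] ; pick H1

== LOOKUPS ==
["H2","H0","no-route","H0","H1","H1","H0","H2","H0","H0","H0","H1"]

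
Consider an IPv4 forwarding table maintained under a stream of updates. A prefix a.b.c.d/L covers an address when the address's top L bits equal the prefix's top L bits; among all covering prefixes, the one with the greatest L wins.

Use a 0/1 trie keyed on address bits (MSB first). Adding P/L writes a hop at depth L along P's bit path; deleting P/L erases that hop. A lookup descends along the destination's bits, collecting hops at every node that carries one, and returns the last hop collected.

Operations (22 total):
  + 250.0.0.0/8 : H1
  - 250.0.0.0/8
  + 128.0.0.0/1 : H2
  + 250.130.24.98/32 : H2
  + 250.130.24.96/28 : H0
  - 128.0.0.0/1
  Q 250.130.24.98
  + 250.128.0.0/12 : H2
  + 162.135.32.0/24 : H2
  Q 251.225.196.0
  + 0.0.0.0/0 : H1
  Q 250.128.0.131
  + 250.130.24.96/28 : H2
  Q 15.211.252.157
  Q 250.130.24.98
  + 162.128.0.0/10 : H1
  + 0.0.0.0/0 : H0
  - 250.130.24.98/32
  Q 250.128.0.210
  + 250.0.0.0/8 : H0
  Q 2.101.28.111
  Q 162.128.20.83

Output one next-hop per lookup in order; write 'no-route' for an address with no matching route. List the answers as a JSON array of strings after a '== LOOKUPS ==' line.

Process each operation:
  + 250.0.0.0/8 (H1) depth=8
  del 250.0.0.0/8 (clear depth 8)
  + 128.0.0.0/1 (H2) depth=1
  + 250.130.24.98/32 (H2) depth=32
  + 250.130.24.96/28 (H0) depth=28
  del 128.0.0.0/1 (clear depth 1)
  ? 250.130.24.98  path d0:-→d1:-→d2:-→d3:-→d4:-→d5:-→d6:-→d7:-→d8:-→d9:-→d10:-→d11:-→d12:-→d13:-→d14:-→d15:-→d16:-→d17:-→d18:-→d19:-→d20:-→d21:-→d22:-→d23:-→d24:-→d25:-→d26:-→d27:-→d28:H0→d29:-→d30:-→d31:-→d32:H2  best=H2
  + 250.128.0.0/12 (H2) depth=12
  + 162.135.32.0/24 (H2) depth=24
  ? 251.225.196.0  path d0:-→d1:-→d2:-→d3:-→d4:-→d5:-→d6:-→d7:-  best=no-route
  + 0.0.0.0/0 (H1) depth=0
  ? 250.128.0.131  path d0:H1→d1:-→d2:-→d3:-→d4:-→d5:-→d6:-→d7:-→d8:-→d9:-→d10:-→d11:-→d12:H2→d13:-→d14:-  best=H2
  + 250.130.24.96/28 (H2) depth=28
  ? 15.211.252.157  path d0:H1  best=H1
  ? 250.130.24.98  path d0:H1→d1:-→d2:-→d3:-→d4:-→d5:-→d6:-→d7:-→d8:-→d9:-→d10:-→d11:-→d12:H2→d13:-→d14:-→d15:-→d16:-→d17:-→d18:-→d19:-→d20:-→d21:-→d22:-→d23:-→d24:-→d25:-→d26:-→d27:-→d28:H2→d29:-→d30:-→d31:-→d32:H2  best=H2
  + 162.128.0.0/10 (H1) depth=10
  + 0.0.0.0/0 (H0) depth=0
  del 250.130.24.98/32 (clear depth 32)
  ? 250.128.0.210  path d0:H0→d1:-→d2:-→d3:-→d4:-→d5:-→d6:-→d7:-→d8:-→d9:-→d10:-→d11:-→d12:H2→d13:-→d14:-  best=H2
  + 250.0.0.0/8 (H0) depth=8
  ? 2.101.28.111  path d0:H0  best=H0
  ? 162.128.20.83  path d0:H0→d1:-→d2:-→d3:-→d4:-→d5:-→d6:-→d7:-→d8:-→d9:-→d10:H1→d11:-→d12:-→d13:-  best=H1

== LOOKUPS ==
["H2","no-route","H2","H1","H2","H2","H0","H1"]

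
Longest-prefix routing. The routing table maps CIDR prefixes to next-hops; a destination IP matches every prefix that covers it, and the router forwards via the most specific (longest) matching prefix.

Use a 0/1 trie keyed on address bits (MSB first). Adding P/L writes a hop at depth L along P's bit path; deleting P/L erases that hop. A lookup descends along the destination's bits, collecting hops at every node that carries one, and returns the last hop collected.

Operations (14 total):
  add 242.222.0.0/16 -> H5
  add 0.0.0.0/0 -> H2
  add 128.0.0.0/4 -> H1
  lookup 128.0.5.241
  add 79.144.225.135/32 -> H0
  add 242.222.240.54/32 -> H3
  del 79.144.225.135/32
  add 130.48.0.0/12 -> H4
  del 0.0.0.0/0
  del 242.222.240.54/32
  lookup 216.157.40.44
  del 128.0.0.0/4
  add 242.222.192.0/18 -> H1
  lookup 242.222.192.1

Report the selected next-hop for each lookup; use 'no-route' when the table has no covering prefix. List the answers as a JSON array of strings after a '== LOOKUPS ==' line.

Apply in order:
  add 242.222.0.0/16 -> H5 at depth 16
  add 0.0.0.0/0 -> H2 at depth 0
  add 128.0.0.0/4 -> H1 at depth 4
  Q 128.0.5.241: descend 1000 ; hops seen [H2,H1] ; pick H1
  add 79.144.225.135/32 -> H0 at depth 32
  add 242.222.240.54/32 -> H3 at depth 32
  - 79.144.225.135/32 clear@32
  add 130.48.0.0/12 -> H4 at depth 12
  - 0.0.0.0/0 clear@0
  - 242.222.240.54/32 clear@32
  Q 216.157.40.44: descend 11 ; hops seen [∅] ; pick no-route
  - 128.0.0.0/4 clear@4
  add 242.222.192.0/18 -> H1 at depth 18
  Q 242.222.192.1: descend 111100101101111011 ; hops seen [H5,H1] ; pick H1

== LOOKUPS ==
["H1","no-route","H1"]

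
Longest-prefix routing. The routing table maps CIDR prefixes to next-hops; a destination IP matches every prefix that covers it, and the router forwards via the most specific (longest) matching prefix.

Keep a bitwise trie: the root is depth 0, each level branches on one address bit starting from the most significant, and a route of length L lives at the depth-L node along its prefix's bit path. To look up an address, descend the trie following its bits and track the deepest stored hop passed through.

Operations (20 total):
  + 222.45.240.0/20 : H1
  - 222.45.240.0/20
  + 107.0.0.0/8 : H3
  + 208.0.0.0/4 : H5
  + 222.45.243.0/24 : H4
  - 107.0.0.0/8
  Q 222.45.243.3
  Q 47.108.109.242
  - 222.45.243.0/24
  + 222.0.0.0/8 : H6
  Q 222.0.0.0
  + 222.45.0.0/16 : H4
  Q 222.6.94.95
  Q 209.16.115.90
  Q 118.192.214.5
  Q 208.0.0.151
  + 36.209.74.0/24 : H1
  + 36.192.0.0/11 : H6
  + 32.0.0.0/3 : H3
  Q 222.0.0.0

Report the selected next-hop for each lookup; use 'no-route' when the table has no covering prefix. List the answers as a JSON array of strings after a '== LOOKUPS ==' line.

Trace:
  add 222.45.240.0/20 -> H1 at depth 20
  - 222.45.240.0/20 clear@20
  add 107.0.0.0/8 -> H3 at depth 8
  add 208.0.0.0/4 -> H5 at depth 4
  add 222.45.243.0/24 -> H4 at depth 24
  - 107.0.0.0/8 clear@8
  ? 222.45.243.3  path d0:-→d1:-→d2:-→d3:-→d4:H5→d5:-→d6:-→d7:-→d8:-→d9:-→d10:-→d11:-→d12:-→d13:-→d14:-→d15:-→d16:-→d17:-→d18:-→d19:-→d20:-→d21:-→d22:-→d23:-→d24:H4  best=H4
  ? 47.108.109.242  path d0:-→d1:-  best=no-route
  - 222.45.243.0/24 clear@24
  add 222.0.0.0/8 -> H6 at depth 8
  ? 222.0.0.0  path d0:-→d1:-→d2:-→d3:-→d4:H5→d5:-→d6:-→d7:-→d8:H6→d9:-→d10:-  best=H6
  add 222.45.0.0/16 -> H4 at depth 16
  ? 222.6.94.95  path d0:-→d1:-→d2:-→d3:-→d4:H5→d5:-→d6:-→d7:-→d8:H6→d9:-→d10:-  best=H6
  ? 209.16.115.90  path d0:-→d1:-→d2:-→d3:-→d4:H5  best=H5
  ? 118.192.214.5  path d0:-→d1:-→d2:-→d3:-  best=no-route
  ? 208.0.0.151  path d0:-→d1:-→d2:-→d3:-→d4:H5  best=H5
  add 36.209.74.0/24 -> H1 at depth 24
  add 36.192.0.0/11 -> H6 at depth 11
  add 32.0.0.0/3 -> H3 at depth 3
  ? 222.0.0.0  path d0:-→d1:-→d2:-→d3:-→d4:H5→d5:-→d6:-→d7:-→d8:H6→d9:-→d10:-  best=H6

== LOOKUPS ==
["H4","no-route","H6","H6","H5","no-route","H5","H6"]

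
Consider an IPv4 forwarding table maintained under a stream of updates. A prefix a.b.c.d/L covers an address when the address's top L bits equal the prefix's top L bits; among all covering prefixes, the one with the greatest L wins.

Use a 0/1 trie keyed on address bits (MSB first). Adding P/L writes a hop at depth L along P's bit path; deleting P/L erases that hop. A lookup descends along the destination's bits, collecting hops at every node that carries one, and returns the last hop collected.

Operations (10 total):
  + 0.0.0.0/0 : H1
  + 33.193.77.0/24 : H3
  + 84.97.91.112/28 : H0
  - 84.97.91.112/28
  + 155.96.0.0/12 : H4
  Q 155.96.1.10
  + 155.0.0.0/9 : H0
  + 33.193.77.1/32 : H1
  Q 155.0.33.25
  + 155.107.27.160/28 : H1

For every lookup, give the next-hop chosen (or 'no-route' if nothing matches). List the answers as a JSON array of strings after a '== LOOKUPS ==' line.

Process each operation:
  + 0.0.0.0/0 (H1) depth=0
  + 33.193.77.0/24 (H3) depth=24
  + 84.97.91.112/28 (H0) depth=28
  del 84.97.91.112/28 (clear depth 28)
  + 155.96.0.0/12 (H4) depth=12
  Q 155.96.1.10: descend 100110110110 ; hops seen [H1,H4] ; pick H4
  + 155.0.0.0/9 (H0) depth=9
  + 33.193.77.1/32 (H1) depth=32
  Q 155.0.33.25: descend 100110110 ; hops seen [H1,H0] ; pick H0
  + 155.107.27.160/28 (H1) depth=28

== LOOKUPS ==
["H4","H0"]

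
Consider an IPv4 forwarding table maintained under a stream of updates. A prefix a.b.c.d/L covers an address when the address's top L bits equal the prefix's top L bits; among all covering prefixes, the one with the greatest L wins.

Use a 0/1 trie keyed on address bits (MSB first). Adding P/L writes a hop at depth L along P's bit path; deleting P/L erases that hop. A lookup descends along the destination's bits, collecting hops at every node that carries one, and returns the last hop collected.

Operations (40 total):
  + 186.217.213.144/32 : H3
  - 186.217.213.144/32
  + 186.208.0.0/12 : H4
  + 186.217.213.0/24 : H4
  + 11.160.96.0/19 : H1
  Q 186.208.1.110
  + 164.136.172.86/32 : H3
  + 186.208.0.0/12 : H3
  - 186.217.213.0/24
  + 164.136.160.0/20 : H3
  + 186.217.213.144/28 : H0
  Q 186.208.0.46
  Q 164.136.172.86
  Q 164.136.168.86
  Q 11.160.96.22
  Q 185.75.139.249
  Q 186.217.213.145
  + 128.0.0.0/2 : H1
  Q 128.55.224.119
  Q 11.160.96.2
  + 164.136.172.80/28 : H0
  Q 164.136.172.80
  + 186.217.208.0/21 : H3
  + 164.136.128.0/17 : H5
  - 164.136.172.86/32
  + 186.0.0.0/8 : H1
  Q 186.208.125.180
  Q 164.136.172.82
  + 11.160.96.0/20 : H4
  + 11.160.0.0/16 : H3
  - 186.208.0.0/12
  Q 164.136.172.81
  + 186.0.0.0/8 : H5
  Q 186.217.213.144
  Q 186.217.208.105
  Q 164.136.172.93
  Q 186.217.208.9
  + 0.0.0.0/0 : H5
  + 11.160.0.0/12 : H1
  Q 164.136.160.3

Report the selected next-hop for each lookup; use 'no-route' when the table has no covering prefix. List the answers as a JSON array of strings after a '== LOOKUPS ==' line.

Process each operation:
  add 186.217.213.144/32 -> H3 at depth 32
  - 186.217.213.144/32 clear@32
  add 186.208.0.0/12 -> H4 at depth 12
  add 186.217.213.0/24 -> H4 at depth 24
  add 11.160.96.0/19 -> H1 at depth 19
  ? 186.208.1.110  path d0:-→d1:-→d2:-→d3:-→d4:-→d5:-→d6:-→d7:-→d8:-→d9:-→d10:-→d11:-→d12:H4  best=H4
  add 164.136.172.86/32 -> H3 at depth 32
  add 186.208.0.0/12 -> H3 at depth 12
  - 186.217.213.0/24 clear@24
  add 164.136.160.0/20 -> H3 at depth 20
  add 186.217.213.144/28 -> H0 at depth 28
  ? 186.208.0.46  path d0:-→d1:-→d2:-→d3:-→d4:-→d5:-→d6:-→d7:-→d8:-→d9:-→d10:-→d11:-→d12:H3  best=H3
  ? 164.136.172.86  path d0:-→d1:-→d2:-→d3:-→d4:-→d5:-→d6:-→d7:-→d8:-→d9:-→d10:-→d11:-→d12:-→d13:-→d14:-→d15:-→d16:-→d17:-→d18:-→d19:-→d20:H3→d21:-→d22:-→d23:-→d24:-→d25:-→d26:-→d27:-→d28:-→d29:-→d30:-→d31:-→d32:H3  best=H3
  ? 164.136.168.86  path d0:-→d1:-→d2:-→d3:-→d4:-→d5:-→d6:-→d7:-→d8:-→d9:-→d10:-→d11:-→d12:-→d13:-→d14:-→d15:-→d16:-→d17:-→d18:-→d19:-→d20:H3→d21:-  best=H3
  ? 11.160.96.22  path d0:-→d1:-→d2:-→d3:-→d4:-→d5:-→d6:-→d7:-→d8:-→d9:-→d10:-→d11:-→d12:-→d13:-→d14:-→d15:-→d16:-→d17:-→d18:-→d19:H1  best=H1
  ? 185.75.139.249  path d0:-→d1:-→d2:-→d3:-→d4:-→d5:-→d6:-  best=no-route
  ? 186.217.213.145  path d0:-→d1:-→d2:-→d3:-→d4:-→d5:-→d6:-→d7:-→d8:-→d9:-→d10:-→d11:-→d12:H3→d13:-→d14:-→d15:-→d16:-→d17:-→d18:-→d19:-→d20:-→d21:-→d22:-→d23:-→d24:-→d25:-→d26:-→d27:-→d28:H0→d29:-→d30:-→d31:-  best=H0
  add 128.0.0.0/2 -> H1 at depth 2
  ? 128.55.224.119  path d0:-→d1:-→d2:H1  best=H1
  ? 11.160.96.2  path d0:-→d1:-→d2:-→d3:-→d4:-→d5:-→d6:-→d7:-→d8:-→d9:-→d10:-→d11:-→d12:-→d13:-→d14:-→d15:-→d16:-→d17:-→d18:-→d19:H1  best=H1
  add 164.136.172.80/28 -> H0 at depth 28
  ? 164.136.172.80  path d0:-→d1:-→d2:H1→d3:-→d4:-→d5:-→d6:-→d7:-→d8:-→d9:-→d10:-→d11:-→d12:-→d13:-→d14:-→d15:-→d16:-→d17:-→d18:-→d19:-→d20:H3→d21:-→d22:-→d23:-→d24:-→d25:-→d26:-→d27:-→d28:H0→d29:-  best=H0
  add 186.217.208.0/21 -> H3 at depth 21
  add 164.136.128.0/17 -> H5 at depth 17
  - 164.136.172.86/32 clear@32
  add 186.0.0.0/8 -> H1 at depth 8
  ? 186.208.125.180  path d0:-→d1:-→d2:H1→d3:-→d4:-→d5:-→d6:-→d7:-→d8:H1→d9:-→d10:-→d11:-→d12:H3  best=H3
  ? 164.136.172.82  path d0:-→d1:-→d2:H1→d3:-→d4:-→d5:-→d6:-→d7:-→d8:-→d9:-→d10:-→d11:-→d12:-→d13:-→d14:-→d15:-→d16:-→d17:H5→d18:-→d19:-→d20:H3→d21:-→d22:-→d23:-→d24:-→d25:-→d26:-→d27:-→d28:H0→d29:-  best=H0
  add 11.160.96.0/20 -> H4 at depth 20
  add 11.160.0.0/16 -> H3 at depth 16
  - 186.208.0.0/12 clear@12
  ? 164.136.172.81  path d0:-→d1:-→d2:H1→d3:-→d4:-→d5:-→d6:-→d7:-→d8:-→d9:-→d10:-→d11:-→d12:-→d13:-→d14:-→d15:-→d16:-→d17:H5→d18:-→d19:-→d20:H3→d21:-→d22:-→d23:-→d24:-→d25:-→d26:-→d27:-→d28:H0→d29:-  best=H0
  add 186.0.0.0/8 -> H5 at depth 8
  ? 186.217.213.144  path d0:-→d1:-→d2:H1→d3:-→d4:-→d5:-→d6:-→d7:-→d8:H5→d9:-→d10:-→d11:-→d12:-→d13:-→d14:-→d15:-→d16:-→d17:-→d18:-→d19:-→d20:-→d21:H3→d22:-→d23:-→d24:-→d25:-→d26:-→d27:-→d28:H0→d29:-→d30:-→d31:-→d32:-  best=H0
  ? 186.217.208.105  path d0:-→d1:-→d2:H1→d3:-→d4:-→d5:-→d6:-→d7:-→d8:H5→d9:-→d10:-→d11:-→d12:-→d13:-→d14:-→d15:-→d16:-→d17:-→d18:-→d19:-→d20:-→d21:H3  best=H3
  ? 164.136.172.93  path d0:-→d1:-→d2:H1→d3:-→d4:-→d5:-→d6:-→d7:-→d8:-→d9:-→d10:-→d11:-→d12:-→d13:-→d14:-→d15:-→d16:-→d17:H5→d18:-→d19:-→d20:H3→d21:-→d22:-→d23:-→d24:-→d25:-→d26:-→d27:-→d28:H0  best=H0
  ? 186.217.208.9  path d0:-→d1:-→d2:H1→d3:-→d4:-→d5:-→d6:-→d7:-→d8:H5→d9:-→d10:-→d11:-→d12:-→d13:-→d14:-→d15:-→d16:-→d17:-→d18:-→d19:-→d20:-→d21:H3  best=H3
  add 0.0.0.0/0 -> H5 at depth 0
  add 11.160.0.0/12 -> H1 at depth 12
  ? 164.136.160.3  path d0:H5→d1:-→d2:H1→d3:-→d4:-→d5:-→d6:-→d7:-→d8:-→d9:-→d10:-→d11:-→d12:-→d13:-→d14:-→d15:-→d16:-→d17:H5→d18:-→d19:-→d20:H3  best=H3

== LOOKUPS ==
["H4","H3","H3","H3","H1","no-route","H0","H1","H1","H0","H3","H0","H0","H0","H3","H0","H3","H3"]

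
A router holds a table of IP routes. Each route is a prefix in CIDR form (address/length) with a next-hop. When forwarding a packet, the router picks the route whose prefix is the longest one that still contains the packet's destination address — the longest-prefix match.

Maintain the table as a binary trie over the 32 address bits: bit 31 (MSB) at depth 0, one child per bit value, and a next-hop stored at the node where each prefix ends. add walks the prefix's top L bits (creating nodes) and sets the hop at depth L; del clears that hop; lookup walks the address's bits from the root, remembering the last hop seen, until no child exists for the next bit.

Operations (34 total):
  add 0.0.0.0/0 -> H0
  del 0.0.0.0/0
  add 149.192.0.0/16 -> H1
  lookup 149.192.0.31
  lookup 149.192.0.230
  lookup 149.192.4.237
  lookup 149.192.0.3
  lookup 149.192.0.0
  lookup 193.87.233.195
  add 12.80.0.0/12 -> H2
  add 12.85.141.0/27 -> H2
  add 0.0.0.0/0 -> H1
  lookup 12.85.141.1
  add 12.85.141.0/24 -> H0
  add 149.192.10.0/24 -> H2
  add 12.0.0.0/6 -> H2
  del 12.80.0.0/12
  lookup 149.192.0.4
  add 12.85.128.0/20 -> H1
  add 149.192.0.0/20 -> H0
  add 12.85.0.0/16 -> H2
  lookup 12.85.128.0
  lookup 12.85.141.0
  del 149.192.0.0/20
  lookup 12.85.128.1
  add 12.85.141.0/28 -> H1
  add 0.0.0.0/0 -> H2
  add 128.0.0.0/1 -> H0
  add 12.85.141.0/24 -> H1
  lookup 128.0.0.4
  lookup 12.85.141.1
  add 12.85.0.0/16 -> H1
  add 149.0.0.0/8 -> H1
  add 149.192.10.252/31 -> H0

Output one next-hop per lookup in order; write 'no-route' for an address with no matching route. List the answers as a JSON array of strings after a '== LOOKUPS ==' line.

Process each operation:
  + 0.0.0.0/0 (H0) depth=0
  del 0.0.0.0/0 (clear depth 0)
  + 149.192.0.0/16 (H1) depth=16
  Q 149.192.0.31: descend 1001010111000000 ; hops seen [H1] ; pick H1
  Q 149.192.0.230: descend 1001010111000000 ; hops seen [H1] ; pick H1
  Q 149.192.4.237: descend 1001010111000000 ; hops seen [H1] ; pick H1
  Q 149.192.0.3: descend 1001010111000000 ; hops seen [H1] ; pick H1
  Q 149.192.0.0: descend 1001010111000000 ; hops seen [H1] ; pick H1
  Q 193.87.233.195: descend 1 ; hops seen [∅] ; pick no-route
  + 12.80.0.0/12 (H2) depth=12
  + 12.85.141.0/27 (H2) depth=27
  + 0.0.0.0/0 (H1) depth=0
  Q 12.85.141.1: descend 000011000101010110001101000 ; hops seen [H1,H2,H2] ; pick H2
  + 12.85.141.0/24 (H0) depth=24
  + 149.192.10.0/24 (H2) depth=24
  + 12.0.0.0/6 (H2) depth=6
  del 12.80.0.0/12 (clear depth 12)
  Q 149.192.0.4: descend 10010101110000000000 ; hops seen [H1,H1] ; pick H1
  + 12.85.128.0/20 (H1) depth=20
  + 149.192.0.0/20 (H0) depth=20
  + 12.85.0.0/16 (H2) depth=16
  Q 12.85.128.0: descend 00001100010101011000 ; hops seen [H1,H2,H2,H1] ; pick H1
  Q 12.85.141.0: descend 000011000101010110001101000 ; hops seen [H1,H2,H2,H1,H0,H2] ; pick H2
  del 149.192.0.0/20 (clear depth 20)
  Q 12.85.128.1: descend 00001100010101011000 ; hops seen [H1,H2,H2,H1] ; pick H1
  + 12.85.141.0/28 (H1) depth=28
  + 0.0.0.0/0 (H2) depth=0
  + 128.0.0.0/1 (H0) depth=1
  + 12.85.141.0/24 (H1) depth=24
  Q 128.0.0.4: descend 100 ; hops seen [H2,H0] ; pick H0
  Q 12.85.141.1: descend 0000110001010101100011010000 ; hops seen [H2,H2,H2,H1,H1,H2,H1] ; pick H1
  + 12.85.0.0/16 (H1) depth=16
  + 149.0.0.0/8 (H1) depth=8
  + 149.192.10.252/31 (H0) depth=31

== LOOKUPS ==
["H1","H1","H1","H1","H1","no-route","H2","H1","H1","H2","H1","H0","H1"]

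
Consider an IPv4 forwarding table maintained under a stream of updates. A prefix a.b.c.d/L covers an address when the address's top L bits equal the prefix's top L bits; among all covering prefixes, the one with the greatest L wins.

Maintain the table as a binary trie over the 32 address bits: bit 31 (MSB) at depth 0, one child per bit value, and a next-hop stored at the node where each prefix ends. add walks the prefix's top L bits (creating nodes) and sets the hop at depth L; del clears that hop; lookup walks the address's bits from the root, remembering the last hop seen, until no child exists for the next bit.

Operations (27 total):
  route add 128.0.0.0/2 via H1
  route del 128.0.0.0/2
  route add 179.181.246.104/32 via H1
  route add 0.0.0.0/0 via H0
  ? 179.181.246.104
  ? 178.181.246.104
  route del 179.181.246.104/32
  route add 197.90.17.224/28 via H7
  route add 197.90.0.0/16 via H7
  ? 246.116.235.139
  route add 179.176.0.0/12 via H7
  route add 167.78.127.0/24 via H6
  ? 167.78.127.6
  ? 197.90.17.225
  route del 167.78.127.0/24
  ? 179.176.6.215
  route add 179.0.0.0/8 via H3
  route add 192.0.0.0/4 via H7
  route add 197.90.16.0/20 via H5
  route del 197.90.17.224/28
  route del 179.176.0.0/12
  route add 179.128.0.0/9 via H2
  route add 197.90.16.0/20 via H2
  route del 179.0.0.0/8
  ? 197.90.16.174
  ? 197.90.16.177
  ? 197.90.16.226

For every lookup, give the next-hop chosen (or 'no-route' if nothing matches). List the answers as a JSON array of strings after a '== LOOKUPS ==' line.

Trace:
  add 128.0.0.0/2 -> H1 at depth 2
  del 128.0.0.0/2 (clear depth 2)
  add 179.181.246.104/32 -> H1 at depth 32
  add 0.0.0.0/0 -> H0 at depth 0
  Q 179.181.246.104: descend 10110011101101011111011001101000 ; hops seen [H0,H1] ; pick H1
  Q 178.181.246.104: descend 1011001 ; hops seen [H0] ; pick H0
  del 179.181.246.104/32 (clear depth 32)
  add 197.90.17.224/28 -> H7 at depth 28
  add 197.90.0.0/16 -> H7 at depth 16
  Q 246.116.235.139: descend 11 ; hops seen [H0] ; pick H0
  add 179.176.0.0/12 -> H7 at depth 12
  add 167.78.127.0/24 -> H6 at depth 24
  Q 167.78.127.6: descend 101001110100111001111111 ; hops seen [H0,H6] ; pick H6
  Q 197.90.17.225: descend 1100010101011010000100011110 ; hops seen [H0,H7,H7] ; pick H7
  del 167.78.127.0/24 (clear depth 24)
  Q 179.176.6.215: descend 1011001110110 ; hops seen [H0,H7] ; pick H7
  add 179.0.0.0/8 -> H3 at depth 8
  add 192.0.0.0/4 -> H7 at depth 4
  add 197.90.16.0/20 -> H5 at depth 20
  del 197.90.17.224/28 (clear depth 28)
  del 179.176.0.0/12 (clear depth 12)
  add 179.128.0.0/9 -> H2 at depth 9
  add 197.90.16.0/20 -> H2 at depth 20
  del 179.0.0.0/8 (clear depth 8)
  Q 197.90.16.174: descend 11000101010110100001000 ; hops seen [H0,H7,H7,H2] ; pick H2
  Q 197.90.16.177: descend 11000101010110100001000 ; hops seen [H0,H7,H7,H2] ; pick H2
  Q 197.90.16.226: descend 11000101010110100001000 ; hops seen [H0,H7,H7,H2] ; pick H2

== LOOKUPS ==
["H1","H0","H0","H6","H7","H7","H2","H2","H2"]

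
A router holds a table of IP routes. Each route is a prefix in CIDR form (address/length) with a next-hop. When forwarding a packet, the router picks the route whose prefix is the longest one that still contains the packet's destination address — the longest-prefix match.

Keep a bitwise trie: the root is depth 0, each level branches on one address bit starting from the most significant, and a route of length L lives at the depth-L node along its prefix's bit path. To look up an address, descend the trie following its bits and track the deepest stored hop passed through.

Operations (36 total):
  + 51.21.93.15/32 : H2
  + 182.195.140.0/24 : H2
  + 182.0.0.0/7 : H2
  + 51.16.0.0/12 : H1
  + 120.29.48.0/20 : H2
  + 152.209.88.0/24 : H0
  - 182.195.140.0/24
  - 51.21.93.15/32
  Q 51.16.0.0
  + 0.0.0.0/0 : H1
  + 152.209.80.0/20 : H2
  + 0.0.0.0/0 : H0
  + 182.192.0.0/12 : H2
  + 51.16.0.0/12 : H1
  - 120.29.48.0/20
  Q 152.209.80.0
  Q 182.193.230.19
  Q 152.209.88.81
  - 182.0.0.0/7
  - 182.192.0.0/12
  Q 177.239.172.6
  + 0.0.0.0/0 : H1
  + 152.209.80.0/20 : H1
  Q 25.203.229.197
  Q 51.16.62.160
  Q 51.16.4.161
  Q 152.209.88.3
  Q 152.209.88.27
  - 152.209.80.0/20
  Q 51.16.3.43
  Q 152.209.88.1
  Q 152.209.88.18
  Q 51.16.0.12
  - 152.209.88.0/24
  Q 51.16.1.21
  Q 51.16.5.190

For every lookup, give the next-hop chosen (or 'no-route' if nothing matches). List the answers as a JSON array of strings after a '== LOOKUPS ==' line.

Apply in order:
  add 51.21.93.15/32 -> H2 at depth 32
  add 182.195.140.0/24 -> H2 at depth 24
  add 182.0.0.0/7 -> H2 at depth 7
  add 51.16.0.0/12 -> H1 at depth 12
  add 120.29.48.0/20 -> H2 at depth 20
  add 152.209.88.0/24 -> H0 at depth 24
  - 182.195.140.0/24 clear@24
  - 51.21.93.15/32 clear@32
  Q 51.16.0.0: descend 0011001100010 ; hops seen [H1] ; pick H1
  add 0.0.0.0/0 -> H1 at depth 0
  add 152.209.80.0/20 -> H2 at depth 20
  add 0.0.0.0/0 -> H0 at depth 0
  add 182.192.0.0/12 -> H2 at depth 12
  add 51.16.0.0/12 -> H1 at depth 12
  - 120.29.48.0/20 clear@20
  Q 152.209.80.0: descend 10011000110100010101 ; hops seen [H0,H2] ; pick H2
  Q 182.193.230.19: descend 10110110110000 ; hops seen [H0,H2,H2] ; pick H2
  Q 152.209.88.81: descend 100110001101000101011000 ; hops seen [H0,H2,H0] ; pick H0
  - 182.0.0.0/7 clear@7
  - 182.192.0.0/12 clear@12
  Q 177.239.172.6: descend 10110 ; hops seen [H0] ; pick H0
  add 0.0.0.0/0 -> H1 at depth 0
  add 152.209.80.0/20 -> H1 at depth 20
  Q 25.203.229.197: descend 00 ; hops seen [H1] ; pick H1
  Q 51.16.62.160: descend 0011001100010 ; hops seen [H1,H1] ; pick H1
  Q 51.16.4.161: descend 0011001100010 ; hops seen [H1,H1] ; pick H1
  Q 152.209.88.3: descend 100110001101000101011000 ; hops seen [H1,H1,H0] ; pick H0
  Q 152.209.88.27: descend 100110001101000101011000 ; hops seen [H1,H1,H0] ; pick H0
  - 152.209.80.0/20 clear@20
  Q 51.16.3.43: descend 0011001100010 ; hops seen [H1,H1] ; pick H1
  Q 152.209.88.1: descend 100110001101000101011000 ; hops seen [H1,H0] ; pick H0
  Q 152.209.88.18: descend 100110001101000101011000 ; hops seen [H1,H0] ; pick H0
  Q 51.16.0.12: descend 0011001100010 ; hops seen [H1,H1] ; pick H1
  - 152.209.88.0/24 clear@24
  Q 51.16.1.21: descend 0011001100010 ; hops seen [H1,H1] ; pick H1
  Q 51.16.5.190: descend 0011001100010 ; hops seen [H1,H1] ; pick H1

== LOOKUPS ==
["H1","H2","H2","H0","H0","H1","H1","H1","H0","H0","H1","H0","H0","H1","H1","H1"]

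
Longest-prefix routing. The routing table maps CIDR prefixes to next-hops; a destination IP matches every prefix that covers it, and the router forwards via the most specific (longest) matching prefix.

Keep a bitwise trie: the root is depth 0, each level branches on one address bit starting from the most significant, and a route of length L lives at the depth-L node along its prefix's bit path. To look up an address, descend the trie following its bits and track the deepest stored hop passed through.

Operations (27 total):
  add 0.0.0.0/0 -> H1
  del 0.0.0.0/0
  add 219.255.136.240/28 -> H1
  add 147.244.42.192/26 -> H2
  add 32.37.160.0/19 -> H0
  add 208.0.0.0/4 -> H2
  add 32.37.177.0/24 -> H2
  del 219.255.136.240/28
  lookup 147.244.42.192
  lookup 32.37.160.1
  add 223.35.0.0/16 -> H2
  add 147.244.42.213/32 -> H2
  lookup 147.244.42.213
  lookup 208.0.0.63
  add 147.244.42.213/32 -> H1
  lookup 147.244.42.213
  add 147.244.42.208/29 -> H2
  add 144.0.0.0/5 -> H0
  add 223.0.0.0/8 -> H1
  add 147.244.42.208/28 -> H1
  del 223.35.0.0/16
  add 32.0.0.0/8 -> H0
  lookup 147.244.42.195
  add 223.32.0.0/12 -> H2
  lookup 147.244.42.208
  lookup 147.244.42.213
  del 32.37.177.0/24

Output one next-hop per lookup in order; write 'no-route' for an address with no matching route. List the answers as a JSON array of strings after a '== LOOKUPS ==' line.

Apply in order:
  add 0.0.0.0/0 -> H1 at depth 0
  - 0.0.0.0/0 clear@0
  add 219.255.136.240/28 -> H1 at depth 28
  add 147.244.42.192/26 -> H2 at depth 26
  add 32.37.160.0/19 -> H0 at depth 19
  add 208.0.0.0/4 -> H2 at depth 4
  add 32.37.177.0/24 -> H2 at depth 24
  - 219.255.136.240/28 clear@28
  lookup 147.244.42.192: bits 10010011111101000010101011 walk d0:-→d1:-→d2:-→d3:-→d4:-→d5:-→d6:-→d7:-→d8:-→d9:-→d10:-→d11:-→d12:-→d13:-→d14:-→d15:-→d16:-→d17:-→d18:-→d19:-→d20:-→d21:-→d22:-→d23:-→d24:-→d25:-→d26:H2 -> H2
  lookup 32.37.160.1: bits 0010000000100101101 walk d0:-→d1:-→d2:-→d3:-→d4:-→d5:-→d6:-→d7:-→d8:-→d9:-→d10:-→d11:-→d12:-→d13:-→d14:-→d15:-→d16:-→d17:-→d18:-→d19:H0 -> H0
  add 223.35.0.0/16 -> H2 at depth 16
  add 147.244.42.213/32 -> H2 at depth 32
  lookup 147.244.42.213: bits 10010011111101000010101011010101 walk d0:-→d1:-→d2:-→d3:-→d4:-→d5:-→d6:-→d7:-→d8:-→d9:-→d10:-→d11:-→d12:-→d13:-→d14:-→d15:-→d16:-→d17:-→d18:-→d19:-→d20:-→d21:-→d22:-→d23:-→d24:-→d25:-→d26:H2→d27:-→d28:-→d29:-→d30:-→d31:-→d32:H2 -> H2
  lookup 208.0.0.63: bits 1101 walk d0:-→d1:-→d2:-→d3:-→d4:H2 -> H2
  add 147.244.42.213/32 -> H1 at depth 32
  lookup 147.244.42.213: bits 10010011111101000010101011010101 walk d0:-→d1:-→d2:-→d3:-→d4:-→d5:-→d6:-→d7:-→d8:-→d9:-→d10:-→d11:-→d12:-→d13:-→d14:-→d15:-→d16:-→d17:-→d18:-→d19:-→d20:-→d21:-→d22:-→d23:-→d24:-→d25:-→d26:H2→d27:-→d28:-→d29:-→d30:-→d31:-→d32:H1 -> H1
  add 147.244.42.208/29 -> H2 at depth 29
  add 144.0.0.0/5 -> H0 at depth 5
  add 223.0.0.0/8 -> H1 at depth 8
  add 147.244.42.208/28 -> H1 at depth 28
  - 223.35.0.0/16 clear@16
  add 32.0.0.0/8 -> H0 at depth 8
  lookup 147.244.42.195: bits 100100111111010000101010110 walk d0:-→d1:-→d2:-→d3:-→d4:-→d5:H0→d6:-→d7:-→d8:-→d9:-→d10:-→d11:-→d12:-→d13:-→d14:-→d15:-→d16:-→d17:-→d18:-→d19:-→d20:-→d21:-→d22:-→d23:-→d24:-→d25:-→d26:H2→d27:- -> H2
  add 223.32.0.0/12 -> H2 at depth 12
  lookup 147.244.42.208: bits 10010011111101000010101011010 walk d0:-→d1:-→d2:-→d3:-→d4:-→d5:H0→d6:-→d7:-→d8:-→d9:-→d10:-→d11:-→d12:-→d13:-→d14:-→d15:-→d16:-→d17:-→d18:-→d19:-→d20:-→d21:-→d22:-→d23:-→d24:-→d25:-→d26:H2→d27:-→d28:H1→d29:H2 -> H2
  lookup 147.244.42.213: bits 10010011111101000010101011010101 walk d0:-→d1:-→d2:-→d3:-→d4:-→d5:H0→d6:-→d7:-→d8:-→d9:-→d10:-→d11:-→d12:-→d13:-→d14:-→d15:-→d16:-→d17:-→d18:-→d19:-→d20:-→d21:-→d22:-→d23:-→d24:-→d25:-→d26:H2→d27:-→d28:H1→d29:H2→d30:-→d31:-→d32:H1 -> H1
  - 32.37.177.0/24 clear@24

== LOOKUPS ==
["H2","H0","H2","H2","H1","H2","H2","H1"]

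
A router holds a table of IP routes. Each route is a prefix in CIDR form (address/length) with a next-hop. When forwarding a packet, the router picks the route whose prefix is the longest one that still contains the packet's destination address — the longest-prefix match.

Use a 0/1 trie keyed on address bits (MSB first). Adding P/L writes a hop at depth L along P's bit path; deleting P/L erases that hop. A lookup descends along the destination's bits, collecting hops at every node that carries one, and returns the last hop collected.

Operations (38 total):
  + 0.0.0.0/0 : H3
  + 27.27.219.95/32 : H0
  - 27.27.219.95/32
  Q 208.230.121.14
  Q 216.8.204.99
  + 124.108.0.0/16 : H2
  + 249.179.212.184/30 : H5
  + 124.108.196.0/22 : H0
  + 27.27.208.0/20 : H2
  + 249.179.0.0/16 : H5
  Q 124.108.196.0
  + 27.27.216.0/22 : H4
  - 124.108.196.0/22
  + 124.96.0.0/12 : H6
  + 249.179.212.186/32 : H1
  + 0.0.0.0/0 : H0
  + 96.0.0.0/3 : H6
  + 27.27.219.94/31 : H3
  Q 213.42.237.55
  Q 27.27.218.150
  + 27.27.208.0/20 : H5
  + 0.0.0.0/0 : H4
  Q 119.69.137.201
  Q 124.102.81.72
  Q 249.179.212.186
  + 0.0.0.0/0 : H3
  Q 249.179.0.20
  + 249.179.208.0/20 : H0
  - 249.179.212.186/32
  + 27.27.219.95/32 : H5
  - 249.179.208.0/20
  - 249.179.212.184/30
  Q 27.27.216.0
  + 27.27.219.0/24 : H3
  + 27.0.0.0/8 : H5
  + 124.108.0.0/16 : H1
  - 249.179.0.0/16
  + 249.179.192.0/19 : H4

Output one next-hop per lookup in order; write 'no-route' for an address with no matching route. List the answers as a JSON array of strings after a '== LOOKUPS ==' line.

Apply in order:
  add 0.0.0.0/0 -> H3 at depth 0
  add 27.27.219.95/32 -> H0 at depth 32
  - 27.27.219.95/32 clear@32
  lookup 208.230.121.14: bits ε walk d0:H3 -> H3
  lookup 216.8.204.99: bits ε walk d0:H3 -> H3
  add 124.108.0.0/16 -> H2 at depth 16
  add 249.179.212.184/30 -> H5 at depth 30
  add 124.108.196.0/22 -> H0 at depth 22
  add 27.27.208.0/20 -> H2 at depth 20
  add 249.179.0.0/16 -> H5 at depth 16
  lookup 124.108.196.0: bits 0111110001101100110001 walk d0:H3→d1:-→d2:-→d3:-→d4:-→d5:-→d6:-→d7:-→d8:-→d9:-→d10:-→d11:-→d12:-→d13:-→d14:-→d15:-→d16:H2→d17:-→d18:-→d19:-→d20:-→d21:-→d22:H0 -> H0
  add 27.27.216.0/22 -> H4 at depth 22
  - 124.108.196.0/22 clear@22
  add 124.96.0.0/12 -> H6 at depth 12
  add 249.179.212.186/32 -> H1 at depth 32
  add 0.0.0.0/0 -> H0 at depth 0
  add 96.0.0.0/3 -> H6 at depth 3
  add 27.27.219.94/31 -> H3 at depth 31
  lookup 213.42.237.55: bits 11 walk d0:H0→d1:-→d2:- -> H0
  lookup 27.27.218.150: bits 00011011000110111101101 walk d0:H0→d1:-→d2:-→d3:-→d4:-→d5:-→d6:-→d7:-→d8:-→d9:-→d10:-→d11:-→d12:-→d13:-→d14:-→d15:-→d16:-→d17:-→d18:-→d19:-→d20:H2→d21:-→d22:H4→d23:- -> H4
  add 27.27.208.0/20 -> H5 at depth 20
  add 0.0.0.0/0 -> H4 at depth 0
  lookup 119.69.137.201: bits 0111 walk d0:H4→d1:-→d2:-→d3:H6→d4:- -> H6
  lookup 124.102.81.72: bits 011111000110 walk d0:H4→d1:-→d2:-→d3:H6→d4:-→d5:-→d6:-→d7:-→d8:-→d9:-→d10:-→d11:-→d12:H6 -> H6
  lookup 249.179.212.186: bits 11111001101100111101010010111010 walk d0:H4→d1:-→d2:-→d3:-→d4:-→d5:-→d6:-→d7:-→d8:-→d9:-→d10:-→d11:-→d12:-→d13:-→d14:-→d15:-→d16:H5→d17:-→d18:-→d19:-→d20:-→d21:-→d22:-→d23:-→d24:-→d25:-→d26:-→d27:-→d28:-→d29:-→d30:H5→d31:-→d32:H1 -> H1
  add 0.0.0.0/0 -> H3 at depth 0
  lookup 249.179.0.20: bits 1111100110110011 walk d0:H3→d1:-→d2:-→d3:-→d4:-→d5:-→d6:-→d7:-→d8:-→d9:-→d10:-→d11:-→d12:-→d13:-→d14:-→d15:-→d16:H5 -> H5
  add 249.179.208.0/20 -> H0 at depth 20
  - 249.179.212.186/32 clear@32
  add 27.27.219.95/32 -> H5 at depth 32
  - 249.179.208.0/20 clear@20
  - 249.179.212.184/30 clear@30
  lookup 27.27.216.0: bits 0001101100011011110110 walk d0:H3→d1:-→d2:-→d3:-→d4:-→d5:-→d6:-→d7:-→d8:-→d9:-→d10:-→d11:-→d12:-→d13:-→d14:-→d15:-→d16:-→d17:-→d18:-→d19:-→d20:H5→d21:-→d22:H4 -> H4
  add 27.27.219.0/24 -> H3 at depth 24
  add 27.0.0.0/8 -> H5 at depth 8
  add 124.108.0.0/16 -> H1 at depth 16
  - 249.179.0.0/16 clear@16
  add 249.179.192.0/19 -> H4 at depth 19

== LOOKUPS ==
["H3","H3","H0","H0","H4","H6","H6","H1","H5","H4"]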